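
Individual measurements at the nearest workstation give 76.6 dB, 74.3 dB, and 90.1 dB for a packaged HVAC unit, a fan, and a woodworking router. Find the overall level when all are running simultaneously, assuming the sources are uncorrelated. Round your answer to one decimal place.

Incoherent sources combine by intensity addition: L_total = 10·log₁₀(Σ 10^(L_i/10)).
Σ 10^(L/10) = 10^(76.6/10) + 10^(74.3/10) + 10^(90.1/10) = 1.096e+09.
L_total = 10·log₁₀(1.096e+09) = 90.40 dB.

90.4 dB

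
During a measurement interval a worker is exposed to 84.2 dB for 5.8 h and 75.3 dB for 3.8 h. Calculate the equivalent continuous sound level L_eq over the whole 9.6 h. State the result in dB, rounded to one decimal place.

Weight each interval's intensity by its duration and average over T = 9.6 h:
Σ tᵢ·10^(Lᵢ/10) = 5.8·10^(84.2/10) + 3.8·10^(75.3/10) = 1.654e+09.
L_eq = 10·log₁₀(1.654e+09/9.6) = 82.36 dB.

82.4 dB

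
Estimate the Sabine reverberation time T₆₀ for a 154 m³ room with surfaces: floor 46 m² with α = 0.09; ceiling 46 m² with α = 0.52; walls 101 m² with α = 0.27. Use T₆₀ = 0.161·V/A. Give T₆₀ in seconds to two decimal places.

Summing Sᵢαᵢ: 46·0.09 + 46·0.52 + 101·0.27 = 55.33 m².
T₆₀ = 0.161 × 154 / 55.33 = 0.448 s.

0.45 s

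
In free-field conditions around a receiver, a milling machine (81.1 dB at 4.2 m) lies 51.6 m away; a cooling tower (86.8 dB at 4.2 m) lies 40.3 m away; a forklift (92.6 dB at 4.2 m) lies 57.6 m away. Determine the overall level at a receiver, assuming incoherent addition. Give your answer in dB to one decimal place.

Propagate each source to the receiver with L = L_ref − 20·log₁₀(r/r_ref), then add intensities.
milling machine: 81.1 − 20·log₁₀(51.6/4.2) = 81.1 − 21.79 = 59.31 dB.
cooling tower: 86.8 − 20·log₁₀(40.3/4.2) = 86.8 − 19.64 = 67.16 dB.
forklift: 92.6 − 20·log₁₀(57.6/4.2) = 92.6 − 22.74 = 69.86 dB.
Σ 10^(L/10) = 1.573e+07 → L_total = 10·log₁₀(1.573e+07) = 71.97 dB.

72.0 dB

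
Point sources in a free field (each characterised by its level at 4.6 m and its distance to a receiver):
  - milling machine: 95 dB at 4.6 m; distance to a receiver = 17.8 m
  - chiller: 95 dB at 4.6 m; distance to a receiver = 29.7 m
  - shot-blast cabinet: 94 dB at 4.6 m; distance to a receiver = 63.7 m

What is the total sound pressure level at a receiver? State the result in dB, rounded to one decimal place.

First find each source's level at the receiver (point-source: −20·log₁₀(r/r_ref)), then combine on an intensity basis.
milling machine: 95 − 20·log₁₀(17.8/4.6) = 95 − 11.75 = 83.25 dB.
chiller: 95 − 20·log₁₀(29.7/4.6) = 95 − 16.20 = 78.80 dB.
shot-blast cabinet: 94 − 20·log₁₀(63.7/4.6) = 94 − 22.83 = 71.17 dB.
Σ 10^(L/10) = 3.001e+08 → L_total = 10·log₁₀(3.001e+08) = 84.77 dB.

84.8 dB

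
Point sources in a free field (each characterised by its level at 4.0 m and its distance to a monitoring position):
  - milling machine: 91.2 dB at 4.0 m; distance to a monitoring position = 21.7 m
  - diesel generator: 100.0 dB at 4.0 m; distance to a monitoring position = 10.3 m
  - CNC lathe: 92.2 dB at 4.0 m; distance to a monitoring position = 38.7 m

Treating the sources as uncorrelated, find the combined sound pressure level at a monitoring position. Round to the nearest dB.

Propagate each source to the receiver with L = L_ref − 20·log₁₀(r/r_ref), then add intensities.
milling machine: 91.2 − 20·log₁₀(21.7/4.0) = 91.2 − 14.69 = 76.51 dB.
diesel generator: 100.0 − 20·log₁₀(10.3/4.0) = 100.0 − 8.22 = 91.78 dB.
CNC lathe: 92.2 − 20·log₁₀(38.7/4.0) = 92.2 − 19.71 = 72.49 dB.
Σ 10^(L/10) = 1.571e+09 → L_total = 10·log₁₀(1.571e+09) = 91.96 dB.

92 dB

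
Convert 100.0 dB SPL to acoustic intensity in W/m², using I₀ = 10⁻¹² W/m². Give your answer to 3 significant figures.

0.0100 W/m²

I = I₀·10^(L/10) = 10⁻¹² × 10^(100.0/10) = 10^(-2.000).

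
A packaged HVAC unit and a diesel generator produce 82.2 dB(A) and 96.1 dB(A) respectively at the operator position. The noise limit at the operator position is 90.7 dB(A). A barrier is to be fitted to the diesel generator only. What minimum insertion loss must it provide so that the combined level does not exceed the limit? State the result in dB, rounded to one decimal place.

6.1 dB

Everything except the diesel generator sums to 10^(82.2/10) = 1.660e+08 in linear terms, 82.20 dB(A).
To meet 90.7 dB(A) overall, the treated diesel generator may contribute at most 10^(90.7/10) − 1.660e+08 = 1.009e+09, i.e. 90.04 dB(A).
Required insertion loss = 96.1 − 90.04 = 6.06 dB.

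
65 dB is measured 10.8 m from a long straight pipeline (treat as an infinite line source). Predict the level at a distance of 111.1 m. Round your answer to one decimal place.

54.9 dB

For a line source, L₂ = L₁ − 10·log₁₀(r₂/r₁).
L₂ = 65 − 10·log₁₀(111.1/10.8) = 65 − 10.123 = 54.88 dB.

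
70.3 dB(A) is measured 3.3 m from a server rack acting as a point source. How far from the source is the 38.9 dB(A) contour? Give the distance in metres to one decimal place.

122.6 m

Point-source spreading drops the level by 20·log₁₀(r₂/r₁); inverting, r₂/r₁ = 10^(ΔL/20).
r₂ = 3.3·10^((70.3−38.9)/20) = 3.3·10^(31.4/20) = 122.61 m.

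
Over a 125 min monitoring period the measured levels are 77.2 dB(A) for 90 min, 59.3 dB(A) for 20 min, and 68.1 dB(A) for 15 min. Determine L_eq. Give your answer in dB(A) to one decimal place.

75.9 dB(A)

The energy average is taken in the linear domain: L_eq = 10·log₁₀[(Σ tᵢ·10^(Lᵢ/10))/T], T = 125 min.
Σ tᵢ·10^(Lᵢ/10) = 90·10^(77.2/10) + 20·10^(59.3/10) + 15·10^(68.1/10) = 4.837e+09.
L_eq = 10·log₁₀(4.837e+09/125) = 75.88 dB(A).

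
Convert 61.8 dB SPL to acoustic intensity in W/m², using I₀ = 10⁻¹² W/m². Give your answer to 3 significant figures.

I/I₀ = 10^(61.8/10) = 1.514e+06, so I = 1.514e+06 × 10⁻¹² W/m².

1.51e-06 W/m²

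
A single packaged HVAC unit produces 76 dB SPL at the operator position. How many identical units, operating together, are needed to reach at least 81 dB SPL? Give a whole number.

N identical sources give L₁ + 10·log₁₀ N, so require 10·log₁₀ N ≥ 81 − 76 = 5.0 dB.
N ≥ 10^(5.0/10) = 3.162, so N = 4.

4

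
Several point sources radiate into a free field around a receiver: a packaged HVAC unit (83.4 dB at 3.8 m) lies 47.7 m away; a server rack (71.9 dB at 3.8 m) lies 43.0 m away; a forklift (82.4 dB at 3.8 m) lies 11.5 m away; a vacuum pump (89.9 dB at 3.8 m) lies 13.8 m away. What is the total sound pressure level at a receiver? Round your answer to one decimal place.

Apply inverse-square spreading to bring every level to the receiver, then sum 10^(L/10).
packaged HVAC unit: 83.4 − 20·log₁₀(47.7/3.8) = 83.4 − 21.97 = 61.43 dB.
server rack: 71.9 − 20·log₁₀(43.0/3.8) = 71.9 − 21.07 = 50.83 dB.
forklift: 82.4 − 20·log₁₀(11.5/3.8) = 82.4 − 9.62 = 72.78 dB.
vacuum pump: 89.9 − 20·log₁₀(13.8/3.8) = 89.9 − 11.20 = 78.70 dB.
Σ 10^(L/10) = 9.458e+07 → L_total = 10·log₁₀(9.458e+07) = 79.76 dB.

79.8 dB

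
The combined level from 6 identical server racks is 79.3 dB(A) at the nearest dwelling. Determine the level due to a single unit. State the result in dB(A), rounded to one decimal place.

For N identical incoherent sources L_total = L₁ + 10·log₁₀ N, so L₁ = 79.3 − 10·log₁₀(6) = 79.3 − 7.782.

71.5 dB(A)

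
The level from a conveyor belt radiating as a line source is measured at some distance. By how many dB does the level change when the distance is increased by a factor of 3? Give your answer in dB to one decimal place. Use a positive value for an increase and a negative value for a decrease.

With cylindrical spreading the level changes by −10·log₁₀(r₂/r₁).
ΔL = −10·log₁₀(3) = -4.77 dB.

-4.8 dB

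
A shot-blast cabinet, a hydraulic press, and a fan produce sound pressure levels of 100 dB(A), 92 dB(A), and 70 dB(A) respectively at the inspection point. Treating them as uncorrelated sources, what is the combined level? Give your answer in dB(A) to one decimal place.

Incoherent sources combine by intensity addition: L_total = 10·log₁₀(Σ 10^(L_i/10)).
Σ 10^(L/10) = 10^(100/10) + 10^(92/10) + 10^(70/10) = 1.159e+10.
L_total = 10·log₁₀(1.159e+10) = 100.64 dB(A).

100.6 dB(A)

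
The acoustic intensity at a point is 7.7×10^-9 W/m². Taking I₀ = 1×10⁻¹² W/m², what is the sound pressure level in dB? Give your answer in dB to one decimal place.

38.9 dB

I/I₀ = 7.7×10^-9/10⁻¹² = 7.7×10^3, and L = 10·log₁₀(I/I₀).
L = 10·(0.8865 + 3) = 38.86 dB.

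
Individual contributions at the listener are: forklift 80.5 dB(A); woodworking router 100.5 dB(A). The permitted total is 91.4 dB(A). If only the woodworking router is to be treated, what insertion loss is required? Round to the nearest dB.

The untreated sources together contribute 10^(80.5/10) = 1.122e+08, i.e. 80.50 dB(A).
To meet 91.4 dB(A) overall, the treated woodworking router may contribute at most 10^(91.4/10) − 1.122e+08 = 1.268e+09, i.e. 91.03 dB(A).
So the woodworking router must be reduced from 100.5 to 91.03 dB(A): IL = 9.47 dB.

9 dB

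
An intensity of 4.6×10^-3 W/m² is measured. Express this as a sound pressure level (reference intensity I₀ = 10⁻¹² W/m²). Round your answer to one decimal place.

96.6 dB

L = 10·log₁₀(I/I₀) = 10·log₁₀(4.6×10^-3/10⁻¹²) = 10·log₁₀(4.6×10^9).
L = 10·(0.6628 + 9) = 96.63 dB.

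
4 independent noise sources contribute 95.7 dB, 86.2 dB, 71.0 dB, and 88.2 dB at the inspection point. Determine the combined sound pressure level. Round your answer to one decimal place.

96.8 dB

For uncorrelated sources the intensities add, so convert each level to linear form, sum, and take 10·log₁₀ of the total.
Σ 10^(L/10) = 10^(95.7/10) + 10^(86.2/10) + 10^(71.0/10) + 10^(88.2/10) = 4.806e+09.
L_total = 10·log₁₀(4.806e+09) = 96.82 dB.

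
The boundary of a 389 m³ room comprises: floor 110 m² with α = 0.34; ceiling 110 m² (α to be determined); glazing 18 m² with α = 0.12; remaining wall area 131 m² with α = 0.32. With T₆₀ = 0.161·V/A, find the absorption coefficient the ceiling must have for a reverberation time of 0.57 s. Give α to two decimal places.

0.26

From T₆₀ = 0.161·V/A, the target T₆₀ = 0.57 s needs A = 0.161·389/0.57 = 109.88 m².
Absorption from the other surfaces = 110·0.34 + 18·0.12 + 131·0.32 = 81.48 m², so the ceiling must supply 28.40 m² over 110 m².
α = 28.40/110 = 0.258.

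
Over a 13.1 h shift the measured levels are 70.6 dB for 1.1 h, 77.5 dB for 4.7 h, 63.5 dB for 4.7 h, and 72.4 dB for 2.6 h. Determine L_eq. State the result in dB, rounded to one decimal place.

74.0 dB

Weight each interval's intensity by its duration and average over T = 13.1 h:
Σ tᵢ·10^(Lᵢ/10) = 1.1·10^(70.6/10) + 4.7·10^(77.5/10) + 4.7·10^(63.5/10) + 2.6·10^(72.4/10) = 3.326e+08.
L_eq = 10·log₁₀(3.326e+08/13.1) = 74.05 dB.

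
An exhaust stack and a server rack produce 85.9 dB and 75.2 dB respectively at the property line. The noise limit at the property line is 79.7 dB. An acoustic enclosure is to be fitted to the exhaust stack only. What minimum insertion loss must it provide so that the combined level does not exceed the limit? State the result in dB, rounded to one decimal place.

8.1 dB

Everything except the exhaust stack sums to 10^(75.2/10) = 3.311e+07 in linear terms, 75.20 dB.
The limit corresponds to 10^(79.7/10) = 9.333e+07; subtracting the fixed part leaves 6.021e+07 for the exhaust stack, i.e. 77.80 dB.
So the exhaust stack must be reduced from 85.9 to 77.80 dB: IL = 8.10 dB.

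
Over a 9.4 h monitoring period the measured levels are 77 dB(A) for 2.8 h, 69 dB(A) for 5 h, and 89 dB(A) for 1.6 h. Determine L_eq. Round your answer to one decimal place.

81.9 dB(A)

The energy average is taken in the linear domain: L_eq = 10·log₁₀[(Σ tᵢ·10^(Lᵢ/10))/T], T = 9.4 h.
Σ tᵢ·10^(Lᵢ/10) = 2.8·10^(77/10) + 5·10^(69/10) + 1.6·10^(89/10) = 1.451e+09.
L_eq = 10·log₁₀(1.451e+09/9.4) = 81.89 dB(A).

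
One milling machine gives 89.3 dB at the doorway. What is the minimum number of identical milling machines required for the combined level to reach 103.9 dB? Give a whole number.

N identical sources give L₁ + 10·log₁₀ N, so require 10·log₁₀ N ≥ 103.9 − 89.3 = 14.6 dB.
N ≥ 10^(14.6/10) = 28.840, so N = 29.

29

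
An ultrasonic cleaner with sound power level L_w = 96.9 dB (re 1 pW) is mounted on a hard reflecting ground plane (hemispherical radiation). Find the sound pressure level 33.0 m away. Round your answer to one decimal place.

58.5 dB

L_p = L_w − 10·log₁₀(2π·r²) with r = 33.0 m.
2π·r² = 6842 m², 10·log₁₀ of that is 38.352 dB.
L_p = 96.9 − 38.352 = 58.55 dB.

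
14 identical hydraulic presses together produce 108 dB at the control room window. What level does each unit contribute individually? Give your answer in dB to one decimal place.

96.5 dB

For N identical incoherent sources L_total = L₁ + 10·log₁₀ N, so L₁ = 108 − 10·log₁₀(14) = 108 − 11.461.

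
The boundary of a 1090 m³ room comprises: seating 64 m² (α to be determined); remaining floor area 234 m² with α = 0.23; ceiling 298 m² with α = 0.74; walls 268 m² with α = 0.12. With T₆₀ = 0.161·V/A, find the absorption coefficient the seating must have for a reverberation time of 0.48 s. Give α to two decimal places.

0.92

A = 0.161·V/T₆₀ = 0.161·1090/0.48 = 365.60 m² sabins.
Absorption from the other surfaces = 234·0.23 + 298·0.74 + 268·0.12 = 306.50 m², so the seating must supply 59.10 m² over 64 m².
α = 59.10/64 = 0.924.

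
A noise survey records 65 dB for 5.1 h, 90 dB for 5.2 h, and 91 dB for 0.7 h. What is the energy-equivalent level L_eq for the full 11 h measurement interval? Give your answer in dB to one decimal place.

87.4 dB

Weight each interval's intensity by its duration and average over T = 11 h:
Σ tᵢ·10^(Lᵢ/10) = 5.1·10^(65/10) + 5.2·10^(90/10) + 0.7·10^(91/10) = 6.097e+09.
L_eq = 10·log₁₀(6.097e+09/11) = 87.44 dB.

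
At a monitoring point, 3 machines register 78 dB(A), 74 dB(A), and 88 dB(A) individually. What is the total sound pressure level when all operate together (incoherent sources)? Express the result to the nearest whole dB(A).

Incoherent sources combine by intensity addition: L_total = 10·log₁₀(Σ 10^(L_i/10)).
Σ 10^(L/10) = 10^(78/10) + 10^(74/10) + 10^(88/10) = 7.192e+08.
L_total = 10·log₁₀(7.192e+08) = 88.57 dB(A).

89 dB(A)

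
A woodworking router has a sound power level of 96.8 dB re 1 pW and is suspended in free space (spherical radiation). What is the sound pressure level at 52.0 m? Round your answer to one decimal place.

Free-field spherical radiation: L_p = L_w − 10·log₁₀(4π·r²), r = 52.0 m.
4π·r² = 3.398e+04 m², 10·log₁₀ of that is 45.312 dB.
L_p = 96.8 − 45.312 = 51.49 dB.

51.5 dB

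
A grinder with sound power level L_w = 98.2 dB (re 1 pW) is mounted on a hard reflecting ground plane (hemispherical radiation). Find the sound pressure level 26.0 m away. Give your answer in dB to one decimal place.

61.9 dB

Free-field hemispherical radiation: L_p = L_w − 10·log₁₀(2π·r²), r = 26.0 m.
2π·r² = 4247 m², 10·log₁₀ of that is 36.281 dB.
L_p = 98.2 − 36.281 = 61.92 dB.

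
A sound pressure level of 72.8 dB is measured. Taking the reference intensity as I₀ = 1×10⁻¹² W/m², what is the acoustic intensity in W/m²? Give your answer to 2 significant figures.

1.9e-05 W/m²

L = 10·log₁₀(I/I₀) ⇒ I = I₀·10^(L/10) = 10⁻¹² × 10^7.28.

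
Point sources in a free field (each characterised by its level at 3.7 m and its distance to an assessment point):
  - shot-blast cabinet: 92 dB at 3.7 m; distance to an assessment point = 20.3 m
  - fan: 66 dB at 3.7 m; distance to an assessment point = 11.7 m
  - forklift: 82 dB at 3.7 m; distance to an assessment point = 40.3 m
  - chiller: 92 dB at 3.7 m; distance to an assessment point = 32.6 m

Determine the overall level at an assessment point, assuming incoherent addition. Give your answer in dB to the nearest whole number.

Apply inverse-square spreading to bring every level to the receiver, then sum 10^(L/10).
shot-blast cabinet: 92 − 20·log₁₀(20.3/3.7) = 92 − 14.79 = 77.21 dB.
fan: 66 − 20·log₁₀(11.7/3.7) = 66 − 10.00 = 56.00 dB.
forklift: 82 − 20·log₁₀(40.3/3.7) = 82 − 20.74 = 61.26 dB.
chiller: 92 − 20·log₁₀(32.6/3.7) = 92 − 18.90 = 73.10 dB.
Σ 10^(L/10) = 7.480e+07 → L_total = 10·log₁₀(7.480e+07) = 78.74 dB.

79 dB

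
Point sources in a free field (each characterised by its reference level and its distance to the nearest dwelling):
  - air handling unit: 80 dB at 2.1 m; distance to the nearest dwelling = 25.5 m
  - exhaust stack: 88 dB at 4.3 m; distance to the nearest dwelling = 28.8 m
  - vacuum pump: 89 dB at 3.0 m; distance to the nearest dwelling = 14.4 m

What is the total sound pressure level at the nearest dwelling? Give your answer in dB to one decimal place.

76.9 dB

First find each source's level at the receiver (point-source: −20·log₁₀(r/r_ref)), then combine on an intensity basis.
air handling unit: 80 − 20·log₁₀(25.5/2.1) = 80 − 21.69 = 58.31 dB.
exhaust stack: 88 − 20·log₁₀(28.8/4.3) = 88 − 16.52 = 71.48 dB.
vacuum pump: 89 − 20·log₁₀(14.4/3.0) = 89 − 13.62 = 75.38 dB.
Σ 10^(L/10) = 4.922e+07 → L_total = 10·log₁₀(4.922e+07) = 76.92 dB.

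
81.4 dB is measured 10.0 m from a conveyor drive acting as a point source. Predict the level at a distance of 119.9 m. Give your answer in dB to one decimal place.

For a point source, L₂ = L₁ − 20·log₁₀(r₂/r₁).
L₂ = 81.4 − 20·log₁₀(119.9/10.0) = 81.4 − 21.576 = 59.82 dB.

59.8 dB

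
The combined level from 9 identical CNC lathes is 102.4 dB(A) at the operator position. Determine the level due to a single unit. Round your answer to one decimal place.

For N identical incoherent sources L_total = L₁ + 10·log₁₀ N, so L₁ = 102.4 − 10·log₁₀(9) = 102.4 − 9.542.

92.9 dB(A)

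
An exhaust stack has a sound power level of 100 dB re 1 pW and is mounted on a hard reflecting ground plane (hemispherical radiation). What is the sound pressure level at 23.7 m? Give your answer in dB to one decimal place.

The power spreads over a hemisphere of area 2π·r², so L_p = L_w − 10·log₁₀(2π·r²).
2π·r² = 3529 m², 10·log₁₀ of that is 35.477 dB.
L_p = 100 − 35.477 = 64.52 dB.

64.5 dB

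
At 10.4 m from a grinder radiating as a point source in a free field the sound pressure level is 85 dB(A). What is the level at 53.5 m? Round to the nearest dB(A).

71 dB(A)

Spherical spreading from a point source gives a 20·log₁₀(r₂/r₁) drop.
L₂ = 85 − 20·log₁₀(53.5/10.4) = 85 − 14.226 = 70.77 dB(A).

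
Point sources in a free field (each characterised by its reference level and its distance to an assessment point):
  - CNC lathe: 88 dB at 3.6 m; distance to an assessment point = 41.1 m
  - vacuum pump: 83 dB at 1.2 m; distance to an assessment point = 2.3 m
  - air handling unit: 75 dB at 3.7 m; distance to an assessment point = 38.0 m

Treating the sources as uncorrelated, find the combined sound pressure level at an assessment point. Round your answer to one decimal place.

Propagate each source to the receiver with L = L_ref − 20·log₁₀(r/r_ref), then add intensities.
CNC lathe: 88 − 20·log₁₀(41.1/3.6) = 88 − 21.15 = 66.85 dB.
vacuum pump: 83 − 20·log₁₀(2.3/1.2) = 83 − 5.65 = 77.35 dB.
air handling unit: 75 − 20·log₁₀(38.0/3.7) = 75 − 20.23 = 54.77 dB.
Σ 10^(L/10) = 5.945e+07 → L_total = 10·log₁₀(5.945e+07) = 77.74 dB.

77.7 dB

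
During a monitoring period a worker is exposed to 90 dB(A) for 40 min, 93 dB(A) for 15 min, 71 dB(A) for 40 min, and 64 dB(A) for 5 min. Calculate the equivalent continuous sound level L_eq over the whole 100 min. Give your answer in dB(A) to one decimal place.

88.5 dB(A)

The energy average is taken in the linear domain: L_eq = 10·log₁₀[(Σ tᵢ·10^(Lᵢ/10))/T], T = 100 min.
Σ tᵢ·10^(Lᵢ/10) = 40·10^(90/10) + 15·10^(93/10) + 40·10^(71/10) + 5·10^(64/10) = 7.045e+10.
L_eq = 10·log₁₀(7.045e+10/100) = 88.48 dB(A).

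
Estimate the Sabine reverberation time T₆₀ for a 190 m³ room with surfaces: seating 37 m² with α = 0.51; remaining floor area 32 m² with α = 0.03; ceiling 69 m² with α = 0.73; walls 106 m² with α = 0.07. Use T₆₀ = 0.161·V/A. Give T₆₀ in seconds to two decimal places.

0.39 s

Total absorption A = 37·0.51 + 32·0.03 + 69·0.73 + 106·0.07 = 77.62 m² sabins.
T₆₀ = 0.161·V/A = 0.161·190/77.62 = 0.394 s.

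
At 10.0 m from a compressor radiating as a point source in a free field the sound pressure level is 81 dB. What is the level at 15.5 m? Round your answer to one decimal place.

77.2 dB

For a point source, L₂ = L₁ − 20·log₁₀(r₂/r₁).
L₂ = 81 − 20·log₁₀(15.5/10.0) = 81 − 3.807 = 77.19 dB.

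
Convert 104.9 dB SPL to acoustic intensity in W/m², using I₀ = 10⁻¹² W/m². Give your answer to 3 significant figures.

I/I₀ = 10^(104.9/10) = 3.09e+10, so I = 3.09e+10 × 10⁻¹² W/m².

0.0309 W/m²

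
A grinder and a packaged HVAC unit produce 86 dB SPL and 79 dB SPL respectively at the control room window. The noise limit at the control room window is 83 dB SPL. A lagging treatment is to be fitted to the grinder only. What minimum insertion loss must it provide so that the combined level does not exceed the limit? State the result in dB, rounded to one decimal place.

The untreated sources together contribute 10^(79/10) = 7.943e+07, i.e. 79.00 dB SPL.
The limit corresponds to 10^(83/10) = 1.995e+08; subtracting the fixed part leaves 1.201e+08 for the grinder, i.e. 80.80 dB SPL.
So the grinder must be reduced from 86 to 80.80 dB SPL: IL = 5.20 dB.

5.2 dB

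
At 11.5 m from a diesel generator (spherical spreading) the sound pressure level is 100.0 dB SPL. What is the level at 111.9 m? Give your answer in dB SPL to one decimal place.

For a point source, L₂ = L₁ − 20·log₁₀(r₂/r₁).
L₂ = 100.0 − 20·log₁₀(111.9/11.5) = 100.0 − 19.763 = 80.24 dB SPL.

80.2 dB SPL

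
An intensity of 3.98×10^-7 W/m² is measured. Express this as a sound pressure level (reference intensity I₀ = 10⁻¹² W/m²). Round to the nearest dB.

I/I₀ = 3.98×10^-7/10⁻¹² = 3.98×10^5, and L = 10·log₁₀(I/I₀).
L = 10·(0.5999 + 5) = 56.00 dB.

56 dB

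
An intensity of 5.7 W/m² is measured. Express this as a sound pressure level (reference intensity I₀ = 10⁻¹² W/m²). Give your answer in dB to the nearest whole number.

Dividing by I₀ shifts the exponent by 12: I/I₀ = 5.7×10^12.
L = 10·(0.7559 + 12) = 127.56 dB.

128 dB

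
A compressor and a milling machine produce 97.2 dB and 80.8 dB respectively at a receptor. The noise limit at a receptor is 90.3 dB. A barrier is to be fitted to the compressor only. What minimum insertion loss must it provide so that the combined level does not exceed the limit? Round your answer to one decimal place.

7.4 dB

Fixed contribution from the other source: Σ 10^(L/10) = 10^(80.8/10) = 1.202e+08 (80.80 dB).
To meet 90.3 dB overall, the treated compressor may contribute at most 10^(90.3/10) − 1.202e+08 = 9.513e+08, i.e. 89.78 dB.
Required insertion loss = 97.2 − 89.78 = 7.42 dB.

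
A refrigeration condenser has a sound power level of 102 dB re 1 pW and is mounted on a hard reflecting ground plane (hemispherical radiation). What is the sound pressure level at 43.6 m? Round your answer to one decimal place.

61.2 dB

L_p = L_w − 10·log₁₀(2π·r²) with r = 43.6 m.
2π·r² = 1.194e+04 m², 10·log₁₀ of that is 40.772 dB.
L_p = 102 − 40.772 = 61.23 dB.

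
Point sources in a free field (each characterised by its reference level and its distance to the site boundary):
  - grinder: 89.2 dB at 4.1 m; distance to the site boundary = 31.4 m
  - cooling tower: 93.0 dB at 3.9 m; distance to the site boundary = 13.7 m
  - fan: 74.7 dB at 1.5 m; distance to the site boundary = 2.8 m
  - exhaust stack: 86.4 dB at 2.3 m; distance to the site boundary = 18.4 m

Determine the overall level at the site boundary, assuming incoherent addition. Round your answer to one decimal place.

Apply inverse-square spreading to bring every level to the receiver, then sum 10^(L/10).
grinder: 89.2 − 20·log₁₀(31.4/4.1) = 89.2 − 17.68 = 71.52 dB.
cooling tower: 93.0 − 20·log₁₀(13.7/3.9) = 93.0 − 10.91 = 82.09 dB.
fan: 74.7 − 20·log₁₀(2.8/1.5) = 74.7 − 5.42 = 69.28 dB.
exhaust stack: 86.4 − 20·log₁₀(18.4/2.3) = 86.4 − 18.06 = 68.34 dB.
Σ 10^(L/10) = 1.912e+08 → L_total = 10·log₁₀(1.912e+08) = 82.81 dB.

82.8 dB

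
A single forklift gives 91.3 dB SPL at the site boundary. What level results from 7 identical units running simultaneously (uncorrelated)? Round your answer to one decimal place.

With 7 equal, uncorrelated contributions the intensity is 7× that of one unit, giving a rise of 10·log₁₀ 7.
L_total = 91.3 + 10·log₁₀(7) = 91.3 + 8.451 = 99.75 dB SPL.

99.8 dB SPL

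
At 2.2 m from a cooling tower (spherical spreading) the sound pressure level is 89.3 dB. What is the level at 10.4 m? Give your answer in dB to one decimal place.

75.8 dB

Point-source attenuation: ΔL = 20·log₁₀(r₂/r₁) = 20·log₁₀(10.4/2.2) = 13.492 dB.
L₂ = 89.3 − 20·log₁₀(10.4/2.2) = 89.3 − 13.492 = 75.81 dB.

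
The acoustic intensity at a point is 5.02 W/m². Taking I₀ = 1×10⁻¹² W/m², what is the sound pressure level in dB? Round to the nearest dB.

L = 10·log₁₀(I/I₀) = 10·log₁₀(5.02/10⁻¹²) = 10·log₁₀(5.02×10^12).
L = 10·(0.7007 + 12) = 127.01 dB.

127 dB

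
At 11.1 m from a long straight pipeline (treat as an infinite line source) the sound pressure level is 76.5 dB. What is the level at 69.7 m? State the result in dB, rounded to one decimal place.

For a line source, L₂ = L₁ − 10·log₁₀(r₂/r₁).
L₂ = 76.5 − 10·log₁₀(69.7/11.1) = 76.5 − 7.979 = 68.52 dB.

68.5 dB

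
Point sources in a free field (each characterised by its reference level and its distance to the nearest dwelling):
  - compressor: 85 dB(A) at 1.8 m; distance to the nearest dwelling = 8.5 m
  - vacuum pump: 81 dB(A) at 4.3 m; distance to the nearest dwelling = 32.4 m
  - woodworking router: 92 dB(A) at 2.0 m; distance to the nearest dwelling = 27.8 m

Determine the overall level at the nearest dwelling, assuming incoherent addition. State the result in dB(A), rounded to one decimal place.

Apply inverse-square spreading to bring every level to the receiver, then sum 10^(L/10).
compressor: 85 − 20·log₁₀(8.5/1.8) = 85 − 13.48 = 71.52 dB(A).
vacuum pump: 81 − 20·log₁₀(32.4/4.3) = 81 − 17.54 = 63.46 dB(A).
woodworking router: 92 − 20·log₁₀(27.8/2.0) = 92 − 22.86 = 69.14 dB(A).
Σ 10^(L/10) = 2.460e+07 → L_total = 10·log₁₀(2.460e+07) = 73.91 dB(A).

73.9 dB(A)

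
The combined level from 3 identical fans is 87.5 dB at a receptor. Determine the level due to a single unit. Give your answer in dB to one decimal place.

For N identical incoherent sources L_total = L₁ + 10·log₁₀ N, so L₁ = 87.5 − 10·log₁₀(3) = 87.5 − 4.771.

82.7 dB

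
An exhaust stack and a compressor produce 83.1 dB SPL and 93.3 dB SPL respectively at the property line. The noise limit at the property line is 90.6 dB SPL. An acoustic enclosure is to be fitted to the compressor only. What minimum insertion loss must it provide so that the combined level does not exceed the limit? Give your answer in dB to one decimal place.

Everything except the compressor sums to 10^(83.1/10) = 2.042e+08 in linear terms, 83.10 dB SPL.
The limit corresponds to 10^(90.6/10) = 1.148e+09; subtracting the fixed part leaves 9.440e+08 for the compressor, i.e. 89.75 dB SPL.
Required insertion loss = 93.3 − 89.75 = 3.55 dB.

3.6 dB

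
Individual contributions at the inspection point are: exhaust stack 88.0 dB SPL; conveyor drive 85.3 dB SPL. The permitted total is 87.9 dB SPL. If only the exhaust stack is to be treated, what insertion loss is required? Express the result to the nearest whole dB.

4 dB

Everything except the exhaust stack sums to 10^(85.3/10) = 3.388e+08 in linear terms, 85.30 dB SPL.
To meet 87.9 dB SPL overall, the treated exhaust stack may contribute at most 10^(87.9/10) − 3.388e+08 = 2.778e+08, i.e. 84.44 dB SPL.
Required insertion loss = 88.0 − 84.44 = 3.56 dB.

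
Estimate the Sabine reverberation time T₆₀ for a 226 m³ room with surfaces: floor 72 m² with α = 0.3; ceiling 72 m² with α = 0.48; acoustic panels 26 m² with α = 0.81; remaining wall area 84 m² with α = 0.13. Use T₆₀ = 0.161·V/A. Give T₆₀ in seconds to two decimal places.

Total absorption A = 72·0.3 + 72·0.48 + 26·0.81 + 84·0.13 = 88.14 m² sabins.
T₆₀ = 0.161·V/A = 0.161·226/88.14 = 0.413 s.

0.41 s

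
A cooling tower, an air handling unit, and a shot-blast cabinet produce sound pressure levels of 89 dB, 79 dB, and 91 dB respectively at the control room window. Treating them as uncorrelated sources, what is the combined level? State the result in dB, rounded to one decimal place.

For uncorrelated sources the intensities add, so convert each level to linear form, sum, and take 10·log₁₀ of the total.
Σ 10^(L/10) = 10^(89/10) + 10^(79/10) + 10^(91/10) = 2.133e+09.
L_total = 10·log₁₀(2.133e+09) = 93.29 dB.

93.3 dB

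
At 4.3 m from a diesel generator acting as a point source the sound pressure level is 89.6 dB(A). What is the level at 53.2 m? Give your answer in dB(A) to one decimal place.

Spherical spreading from a point source gives a 20·log₁₀(r₂/r₁) drop.
L₂ = 89.6 − 20·log₁₀(53.2/4.3) = 89.6 − 21.849 = 67.75 dB(A).

67.8 dB(A)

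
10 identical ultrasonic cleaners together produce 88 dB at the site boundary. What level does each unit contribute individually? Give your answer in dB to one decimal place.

78.0 dB

Dividing the total intensity by 10 lowers the level by 10·log₁₀ 10 = 10.000 dB: L₁ = 88 − 10.000.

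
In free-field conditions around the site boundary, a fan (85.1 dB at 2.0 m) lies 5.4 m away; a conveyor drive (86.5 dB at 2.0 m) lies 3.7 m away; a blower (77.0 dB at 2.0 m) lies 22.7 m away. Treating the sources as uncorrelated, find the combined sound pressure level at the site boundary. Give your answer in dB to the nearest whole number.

First find each source's level at the receiver (point-source: −20·log₁₀(r/r_ref)), then combine on an intensity basis.
fan: 85.1 − 20·log₁₀(5.4/2.0) = 85.1 − 8.63 = 76.47 dB.
conveyor drive: 86.5 − 20·log₁₀(3.7/2.0) = 86.5 − 5.34 = 81.16 dB.
blower: 77.0 − 20·log₁₀(22.7/2.0) = 77.0 − 21.10 = 55.90 dB.
Σ 10^(L/10) = 1.753e+08 → L_total = 10·log₁₀(1.753e+08) = 82.44 dB.

82 dB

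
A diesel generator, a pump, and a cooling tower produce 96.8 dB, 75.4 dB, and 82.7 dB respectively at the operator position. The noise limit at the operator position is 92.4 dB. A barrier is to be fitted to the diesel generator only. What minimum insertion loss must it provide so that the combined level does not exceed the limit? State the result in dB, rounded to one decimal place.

The untreated sources together contribute 10^(75.4/10) + 10^(82.7/10) = 2.209e+08, i.e. 83.44 dB.
The limit corresponds to 10^(92.4/10) = 1.738e+09; subtracting the fixed part leaves 1.517e+09 for the diesel generator, i.e. 91.81 dB.
Required insertion loss = 96.8 − 91.81 = 4.99 dB.

5.0 dB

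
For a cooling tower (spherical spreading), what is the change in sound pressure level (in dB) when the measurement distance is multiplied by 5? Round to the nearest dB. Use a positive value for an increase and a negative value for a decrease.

With spherical spreading the level changes by −20·log₁₀(r₂/r₁).
ΔL = −20·log₁₀(5) = -13.98 dB.

-14 dB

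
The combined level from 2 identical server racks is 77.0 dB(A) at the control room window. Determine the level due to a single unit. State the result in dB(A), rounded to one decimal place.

Dividing the total intensity by 2 lowers the level by 10·log₁₀ 2 = 3.010 dB: L₁ = 77.0 − 3.010.

74.0 dB(A)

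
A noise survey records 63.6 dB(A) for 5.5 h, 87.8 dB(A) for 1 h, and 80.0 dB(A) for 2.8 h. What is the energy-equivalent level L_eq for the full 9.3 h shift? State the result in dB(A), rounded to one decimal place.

The energy average is taken in the linear domain: L_eq = 10·log₁₀[(Σ tᵢ·10^(Lᵢ/10))/T], T = 9.3 h.
Σ tᵢ·10^(Lᵢ/10) = 5.5·10^(63.6/10) + 1·10^(87.8/10) + 2.8·10^(80.0/10) = 8.952e+08.
L_eq = 10·log₁₀(8.952e+08/9.3) = 79.83 dB(A).

79.8 dB(A)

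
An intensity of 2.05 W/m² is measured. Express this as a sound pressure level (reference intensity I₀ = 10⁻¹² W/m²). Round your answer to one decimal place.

L = 10·log₁₀(I/I₀) = 10·log₁₀(2.05/10⁻¹²) = 10·log₁₀(2.05×10^12).
L = 10·(0.3118 + 12) = 123.12 dB.

123.1 dB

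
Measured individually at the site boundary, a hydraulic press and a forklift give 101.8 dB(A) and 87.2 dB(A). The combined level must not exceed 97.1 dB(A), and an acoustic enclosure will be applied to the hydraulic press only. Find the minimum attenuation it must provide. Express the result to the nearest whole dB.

Fixed contribution from the other source: Σ 10^(L/10) = 10^(87.2/10) = 5.248e+08 (87.20 dB(A)).
To meet 97.1 dB(A) overall, the treated hydraulic press may contribute at most 10^(97.1/10) − 5.248e+08 = 4.604e+09, i.e. 96.63 dB(A).
Required insertion loss = 101.8 − 96.63 = 5.17 dB.

5 dB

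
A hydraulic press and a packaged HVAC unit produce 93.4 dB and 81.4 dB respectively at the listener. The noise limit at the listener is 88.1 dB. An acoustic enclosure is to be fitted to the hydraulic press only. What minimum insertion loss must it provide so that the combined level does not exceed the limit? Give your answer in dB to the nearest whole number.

Everything except the hydraulic press sums to 10^(81.4/10) = 1.380e+08 in linear terms, 81.40 dB.
To meet 88.1 dB overall, the treated hydraulic press may contribute at most 10^(88.1/10) − 1.380e+08 = 5.076e+08, i.e. 87.06 dB.
So the hydraulic press must be reduced from 93.4 to 87.06 dB: IL = 6.34 dB.

6 dB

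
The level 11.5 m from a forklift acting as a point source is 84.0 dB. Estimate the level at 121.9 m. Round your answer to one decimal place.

For a point source, L₂ = L₁ − 20·log₁₀(r₂/r₁).
L₂ = 84.0 − 20·log₁₀(121.9/11.5) = 84.0 − 20.506 = 63.49 dB.

63.5 dB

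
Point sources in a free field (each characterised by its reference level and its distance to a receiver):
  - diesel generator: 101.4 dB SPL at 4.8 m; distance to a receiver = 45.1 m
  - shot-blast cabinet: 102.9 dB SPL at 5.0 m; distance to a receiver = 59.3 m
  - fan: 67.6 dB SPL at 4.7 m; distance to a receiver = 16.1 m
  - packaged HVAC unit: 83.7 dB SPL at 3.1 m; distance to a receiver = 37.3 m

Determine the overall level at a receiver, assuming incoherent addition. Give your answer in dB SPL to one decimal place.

84.7 dB SPL

First find each source's level at the receiver (point-source: −20·log₁₀(r/r_ref)), then combine on an intensity basis.
diesel generator: 101.4 − 20·log₁₀(45.1/4.8) = 101.4 − 19.46 = 81.94 dB SPL.
shot-blast cabinet: 102.9 − 20·log₁₀(59.3/5.0) = 102.9 − 21.48 = 81.42 dB SPL.
fan: 67.6 − 20·log₁₀(16.1/4.7) = 67.6 − 10.69 = 56.91 dB SPL.
packaged HVAC unit: 83.7 − 20·log₁₀(37.3/3.1) = 83.7 − 21.61 = 62.09 dB SPL.
Σ 10^(L/10) = 2.971e+08 → L_total = 10·log₁₀(2.971e+08) = 84.73 dB SPL.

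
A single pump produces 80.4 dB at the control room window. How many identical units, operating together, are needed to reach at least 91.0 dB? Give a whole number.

N identical sources give L₁ + 10·log₁₀ N, so require 10·log₁₀ N ≥ 91.0 − 80.4 = 10.6 dB.
N ≥ 10^(10.6/10) = 11.482, so N = 12.

12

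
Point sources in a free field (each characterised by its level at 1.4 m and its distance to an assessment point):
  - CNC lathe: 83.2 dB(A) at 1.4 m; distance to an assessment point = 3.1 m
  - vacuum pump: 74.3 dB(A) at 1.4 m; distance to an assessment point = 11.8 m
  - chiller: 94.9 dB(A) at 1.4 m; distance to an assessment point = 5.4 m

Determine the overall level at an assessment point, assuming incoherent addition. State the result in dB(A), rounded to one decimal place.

First find each source's level at the receiver (point-source: −20·log₁₀(r/r_ref)), then combine on an intensity basis.
CNC lathe: 83.2 − 20·log₁₀(3.1/1.4) = 83.2 − 6.90 = 76.30 dB(A).
vacuum pump: 74.3 − 20·log₁₀(11.8/1.4) = 74.3 − 18.52 = 55.78 dB(A).
chiller: 94.9 − 20·log₁₀(5.4/1.4) = 94.9 − 11.73 = 83.17 dB(A).
Σ 10^(L/10) = 2.507e+08 → L_total = 10·log₁₀(2.507e+08) = 83.99 dB(A).

84.0 dB(A)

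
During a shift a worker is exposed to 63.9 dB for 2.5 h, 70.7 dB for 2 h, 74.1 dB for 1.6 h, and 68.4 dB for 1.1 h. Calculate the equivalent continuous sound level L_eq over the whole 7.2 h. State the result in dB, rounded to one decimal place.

L_eq = 10·log₁₀[(1/T)·Σ tᵢ·10^(Lᵢ/10)] with T = 7.2 h.
Σ tᵢ·10^(Lᵢ/10) = 2.5·10^(63.9/10) + 2·10^(70.7/10) + 1.6·10^(74.1/10) + 1.1·10^(68.4/10) = 7.837e+07.
L_eq = 10·log₁₀(7.837e+07/7.2) = 70.37 dB.

70.4 dB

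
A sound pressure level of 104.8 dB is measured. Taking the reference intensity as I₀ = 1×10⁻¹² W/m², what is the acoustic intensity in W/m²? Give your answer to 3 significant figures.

0.0302 W/m²

I/I₀ = 10^(104.8/10) = 3.02e+10, so I = 3.02e+10 × 10⁻¹² W/m².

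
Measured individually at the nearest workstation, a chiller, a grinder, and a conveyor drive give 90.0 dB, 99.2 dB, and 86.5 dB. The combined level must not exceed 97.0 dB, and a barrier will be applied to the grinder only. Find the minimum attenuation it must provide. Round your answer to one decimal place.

3.7 dB

Everything except the grinder sums to 10^(90.0/10) + 10^(86.5/10) = 1.447e+09 in linear terms, 91.60 dB.
The limit corresponds to 10^(97.0/10) = 5.012e+09; subtracting the fixed part leaves 3.565e+09 for the grinder, i.e. 95.52 dB.
So the grinder must be reduced from 99.2 to 95.52 dB: IL = 3.68 dB.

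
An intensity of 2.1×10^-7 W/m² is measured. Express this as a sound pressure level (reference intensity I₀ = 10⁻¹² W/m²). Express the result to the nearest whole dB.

Dividing by I₀ shifts the exponent by 12: I/I₀ = 2.1×10^5.
L = 10·(0.3222 + 5) = 53.22 dB.

53 dB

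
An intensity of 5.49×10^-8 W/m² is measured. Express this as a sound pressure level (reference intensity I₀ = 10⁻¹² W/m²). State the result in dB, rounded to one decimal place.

47.4 dB

Dividing by I₀ shifts the exponent by 12: I/I₀ = 5.49×10^4.
L = 10·(0.7396 + 4) = 47.40 dB.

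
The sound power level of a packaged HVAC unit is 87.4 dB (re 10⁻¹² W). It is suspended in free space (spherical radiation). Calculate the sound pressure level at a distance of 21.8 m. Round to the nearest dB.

50 dB

The power spreads over a sphere of area 4π·r², so L_p = L_w − 10·log₁₀(4π·r²).
4π·r² = 5972 m², 10·log₁₀ of that is 37.761 dB.
L_p = 87.4 − 37.761 = 49.64 dB.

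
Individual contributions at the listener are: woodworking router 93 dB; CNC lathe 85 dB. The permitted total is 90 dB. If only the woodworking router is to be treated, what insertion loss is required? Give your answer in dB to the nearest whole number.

5 dB

The untreated sources together contribute 10^(85/10) = 3.162e+08, i.e. 85.00 dB.
The limit corresponds to 10^(90/10) = 1.000e+09; subtracting the fixed part leaves 6.838e+08 for the woodworking router, i.e. 88.35 dB.
So the woodworking router must be reduced from 93 to 88.35 dB: IL = 4.65 dB.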